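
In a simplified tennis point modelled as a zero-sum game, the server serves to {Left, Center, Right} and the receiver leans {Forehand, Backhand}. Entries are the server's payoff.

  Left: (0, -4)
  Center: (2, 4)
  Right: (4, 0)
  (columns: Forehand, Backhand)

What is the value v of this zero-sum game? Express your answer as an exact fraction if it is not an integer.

Row minima: Left → -4, Center → 2, Right → 0; maximin = 2.
Column maxima: Forehand → 4, Backhand → 4; minimax = 4.
2 ≠ 4, so there is no saddle point; optimal play is mixed.
Left is strictly dominated by Center, so the server never plays it.
On the remaining 2×2 (Center, Right vs Forehand, Backhand):
Let the server play Center with probability p. Expected payoff against Forehand: 2p + 4(1−p) = −2p + 4; against Backhand: 4p + 0(1−p) = 4p.
Setting these equal: −2p + 4 = 4p ⇒ −6p = -4 ⇒ p = 2/3, and the value is (-2)·(2/3) + 4 = 8/3.
For the receiver: with q = P(Forehand), equating Center's and Right's payoffs gives −2q + 4 = 4q ⇒ q = 2/3.

8/3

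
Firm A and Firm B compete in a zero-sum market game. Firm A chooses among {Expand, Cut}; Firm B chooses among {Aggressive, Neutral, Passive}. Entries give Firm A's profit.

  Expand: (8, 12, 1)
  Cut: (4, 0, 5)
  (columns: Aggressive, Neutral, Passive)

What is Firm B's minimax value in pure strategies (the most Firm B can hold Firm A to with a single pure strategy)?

5

Column maxima: Aggressive → 8, Neutral → 12, Passive → 5.
The smallest of these is 5.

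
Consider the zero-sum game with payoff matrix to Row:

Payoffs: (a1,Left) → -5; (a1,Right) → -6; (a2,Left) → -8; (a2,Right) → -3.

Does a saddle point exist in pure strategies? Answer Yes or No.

Row minima: a1 → -6, a2 → -8; maximin = -6.
Column maxima: Left → -5, Right → -3; minimax = -5.
-6 ≠ -5, so no pure-strategy equilibrium exists.

No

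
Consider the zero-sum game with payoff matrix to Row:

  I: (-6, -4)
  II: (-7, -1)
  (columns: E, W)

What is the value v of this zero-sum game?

Row minima: I → -6, II → -7; maximin = -6.
Column maxima: E → -6, W → -1; minimax = -6.
Since maximin = minimax = -6, there is a saddle point and the value is -6.

-6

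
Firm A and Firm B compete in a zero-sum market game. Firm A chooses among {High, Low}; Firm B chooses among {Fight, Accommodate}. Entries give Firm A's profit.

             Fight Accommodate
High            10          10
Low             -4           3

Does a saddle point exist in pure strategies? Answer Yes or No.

Yes

Row minima: High → 10, Low → -4; maximin = 10.
Column maxima: Fight → 10, Accommodate → 10; minimax = 10.
maximin = minimax = 10, so a saddle point exists.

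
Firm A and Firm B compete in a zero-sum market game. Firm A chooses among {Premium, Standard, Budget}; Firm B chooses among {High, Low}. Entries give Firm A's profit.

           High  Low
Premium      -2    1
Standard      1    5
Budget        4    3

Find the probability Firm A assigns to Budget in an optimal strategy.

4/5

Row minima: Premium → -2, Standard → 1, Budget → 3; maximin = 3.
Column maxima: High → 4, Low → 5; minimax = 4.
3 ≠ 4, so there is no saddle point; optimal play is mixed.
Premium is strictly dominated by Standard, so Firm A never plays it.
On the remaining 2×2 (Standard, Budget vs High, Low):
Let Firm A play Standard with probability p. Expected payoff against High: 1p + 4(1−p) = −3p + 4; against Low: 5p + 3(1−p) = 2p + 3.
Setting these equal: −3p + 4 = 2p + 3 ⇒ −5p = -1 ⇒ p = 1/5, and the value is (-3)·(1/5) + 4 = 17/5.
For Firm B: with q = P(High), equating Standard's and Budget's payoffs gives −4q + 5 = q + 3 ⇒ q = 2/5.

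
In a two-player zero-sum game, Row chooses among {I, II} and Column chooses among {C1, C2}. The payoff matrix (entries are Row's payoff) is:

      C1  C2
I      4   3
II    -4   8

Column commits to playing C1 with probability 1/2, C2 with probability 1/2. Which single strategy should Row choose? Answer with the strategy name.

Expected payoff of I: (1/2)·4 + (1/2)·3 = 7/2.
Expected payoff of II: (1/2)·(-4) + (1/2)·8 = 2.
The largest is 7/2, so Row's best response is I.

I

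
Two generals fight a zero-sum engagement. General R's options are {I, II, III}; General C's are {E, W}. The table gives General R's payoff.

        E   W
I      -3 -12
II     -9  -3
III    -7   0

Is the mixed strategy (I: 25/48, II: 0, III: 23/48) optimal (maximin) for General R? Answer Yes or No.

Against E this mix gives (25/48)·(-3) + (23/48)·(-7) = -59/12.
Against W this mix gives (25/48)·(-12) + (23/48)·0 = -25/4.
General C will play W, holding General R to -25/4. Shifting weight toward the row that does better against W would raise this floor (the equalizing mix achieves -21/4 against both W and E), so the proposed strategy is not optimal.

No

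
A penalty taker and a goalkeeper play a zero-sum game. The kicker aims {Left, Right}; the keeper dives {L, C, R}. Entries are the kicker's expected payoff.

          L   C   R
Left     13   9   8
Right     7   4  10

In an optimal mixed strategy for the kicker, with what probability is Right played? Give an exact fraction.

Row minima: Left → 8, Right → 4; maximin = 8.
Column maxima: L → 13, C → 9, R → 10; minimax = 9.
8 ≠ 9, so there is no saddle point; optimal play is mixed.
L is strictly dominated by C (it gives the kicker strictly more in every row), so the keeper never plays it.
On the remaining 2×2 (Left, Right vs C, R):
Let the kicker play Left with probability p. Expected payoff against C: 9p + 4(1−p) = 5p + 4; against R: 8p + 10(1−p) = −2p + 10.
Setting these equal: 5p + 4 = −2p + 10 ⇒ 7p = 6 ⇒ p = 6/7, and the value is (5)·(6/7) + 4 = 58/7.
For the keeper: with q = P(C), equating Left's and Right's payoffs gives q + 8 = −6q + 10 ⇒ q = 2/7.

1/7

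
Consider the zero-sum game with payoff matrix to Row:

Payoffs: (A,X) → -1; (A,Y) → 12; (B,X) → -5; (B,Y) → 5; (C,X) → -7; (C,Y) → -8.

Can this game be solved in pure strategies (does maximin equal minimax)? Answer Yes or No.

Row minima: A → -1, B → -5, C → -8; maximin = -1.
Column maxima: X → -1, Y → 12; minimax = -1.
maximin = minimax = -1, so a saddle point exists.

Yes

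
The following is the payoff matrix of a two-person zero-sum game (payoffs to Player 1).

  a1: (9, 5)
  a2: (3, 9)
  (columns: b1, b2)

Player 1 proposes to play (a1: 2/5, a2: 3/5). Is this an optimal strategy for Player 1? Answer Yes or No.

No

Against b1 this mix gives (2/5)·9 + (3/5)·3 = 27/5.
Against b2 this mix gives (2/5)·5 + (3/5)·9 = 37/5.
Player 2 will play b1, holding Player 1 to 27/5. Shifting weight toward the row that does better against b1 would raise this floor (the equalizing mix achieves 33/5 against both b1 and b2), so the proposed strategy is not optimal.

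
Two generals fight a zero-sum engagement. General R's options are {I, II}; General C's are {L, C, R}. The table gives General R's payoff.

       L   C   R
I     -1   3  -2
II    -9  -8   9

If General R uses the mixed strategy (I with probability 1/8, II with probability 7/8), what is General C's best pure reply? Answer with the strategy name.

L

If General C plays L, General R's expected payoff is (1/8)·(-1) + (7/8)·(-9) = -8.
If General C plays C, General R's expected payoff is (1/8)·3 + (7/8)·(-8) = -53/8.
If General C plays R, General R's expected payoff is (1/8)·(-2) + (7/8)·9 = 61/8.
General C minimizes General R's payoff; the smallest is -8, so the best response is L.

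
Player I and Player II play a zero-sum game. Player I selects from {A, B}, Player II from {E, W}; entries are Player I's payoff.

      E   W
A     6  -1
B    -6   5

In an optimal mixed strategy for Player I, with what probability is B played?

Row minima: A → -1, B → -6; maximin = -1.
Column maxima: E → 6, W → 5; minimax = 5.
-1 ≠ 5, so there is no saddle point; optimal play is mixed.
Let Player I play A with probability p. Expected payoff against E: 6p + (-6)(1−p) = 12p − 6; against W: (-1)p + 5(1−p) = −6p + 5.
Setting these equal: 12p − 6 = −6p + 5 ⇒ 18p = 11 ⇒ p = 11/18, and the value is (12)·(11/18) − 6 = 4/3.
For Player II: with q = P(E), equating A's and B's payoffs gives 7q − 1 = −11q + 5 ⇒ q = 1/3.

7/18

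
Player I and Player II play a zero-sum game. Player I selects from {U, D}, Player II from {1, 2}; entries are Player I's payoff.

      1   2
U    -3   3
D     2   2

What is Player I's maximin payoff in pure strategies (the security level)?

2

Row minima: U → -3, D → 2.
The best of these is 2.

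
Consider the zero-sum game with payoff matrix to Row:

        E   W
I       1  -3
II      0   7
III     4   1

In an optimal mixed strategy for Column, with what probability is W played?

Row minima: I → -3, II → 0, III → 1; maximin = 1.
Column maxima: E → 4, W → 7; minimax = 4.
1 ≠ 4, so there is no saddle point; optimal play is mixed.
I is strictly dominated by III, so Row never plays it.
On the remaining 2×2 (II, III vs E, W):
Let Row play II with probability p. Expected payoff against E: 0p + 4(1−p) = −4p + 4; against W: 7p + 1(1−p) = 6p + 1.
Setting these equal: −4p + 4 = 6p + 1 ⇒ −10p = -3 ⇒ p = 3/10, and the value is (-4)·(3/10) + 4 = 14/5.
For Column: with q = P(E), equating II's and III's payoffs gives −7q + 7 = 3q + 1 ⇒ q = 3/5.

2/5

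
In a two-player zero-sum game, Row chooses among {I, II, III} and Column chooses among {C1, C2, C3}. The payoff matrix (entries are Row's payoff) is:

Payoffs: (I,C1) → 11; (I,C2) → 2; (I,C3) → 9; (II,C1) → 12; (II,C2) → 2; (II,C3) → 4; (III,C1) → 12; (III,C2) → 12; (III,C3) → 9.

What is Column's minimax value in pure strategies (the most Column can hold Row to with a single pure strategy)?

9

Column maxima: C1 → 12, C2 → 12, C3 → 9.
The smallest of these is 9.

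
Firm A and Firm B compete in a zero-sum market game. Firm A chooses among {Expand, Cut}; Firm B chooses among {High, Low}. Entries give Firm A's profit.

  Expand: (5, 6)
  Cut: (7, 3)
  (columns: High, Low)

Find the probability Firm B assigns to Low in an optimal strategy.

2/5

Row minima: Expand → 5, Cut → 3; maximin = 5.
Column maxima: High → 7, Low → 6; minimax = 6.
5 ≠ 6, so there is no saddle point; optimal play is mixed.
Let Firm A play Expand with probability p. Expected payoff against High: 5p + 7(1−p) = −2p + 7; against Low: 6p + 3(1−p) = 3p + 3.
Setting these equal: −2p + 7 = 3p + 3 ⇒ −5p = -4 ⇒ p = 4/5, and the value is (-2)·(4/5) + 7 = 27/5.
For Firm B: with q = P(High), equating Expand's and Cut's payoffs gives −q + 6 = 4q + 3 ⇒ q = 3/5.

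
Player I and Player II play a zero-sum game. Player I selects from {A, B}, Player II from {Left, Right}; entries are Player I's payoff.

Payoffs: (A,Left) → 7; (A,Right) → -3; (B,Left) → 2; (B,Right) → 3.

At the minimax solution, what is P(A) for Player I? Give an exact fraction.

1/11

Row minima: A → -3, B → 2; maximin = 2.
Column maxima: Left → 7, Right → 3; minimax = 3.
2 ≠ 3, so there is no saddle point; optimal play is mixed.
Let Player I play A with probability p. Expected payoff against Left: 7p + 2(1−p) = 5p + 2; against Right: (-3)p + 3(1−p) = −6p + 3.
Setting these equal: 5p + 2 = −6p + 3 ⇒ 11p = 1 ⇒ p = 1/11, and the value is (5)·(1/11) + 2 = 27/11.
For Player II: with q = P(Left), equating A's and B's payoffs gives 10q − 3 = −q + 3 ⇒ q = 6/11.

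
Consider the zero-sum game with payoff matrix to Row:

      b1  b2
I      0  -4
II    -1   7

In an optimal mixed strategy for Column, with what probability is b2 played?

1/12

Row minima: I → -4, II → -1; maximin = -1.
Column maxima: b1 → 0, b2 → 7; minimax = 0.
-1 ≠ 0, so there is no saddle point; optimal play is mixed.
Let Row play I with probability p. Expected payoff against b1: 0p + (-1)(1−p) = p − 1; against b2: (-4)p + 7(1−p) = −11p + 7.
Setting these equal: p − 1 = −11p + 7 ⇒ 12p = 8 ⇒ p = 2/3, and the value is (1)·(2/3) − 1 = -1/3.
For Column: with q = P(b1), equating I's and II's payoffs gives 4q − 4 = −8q + 7 ⇒ q = 11/12.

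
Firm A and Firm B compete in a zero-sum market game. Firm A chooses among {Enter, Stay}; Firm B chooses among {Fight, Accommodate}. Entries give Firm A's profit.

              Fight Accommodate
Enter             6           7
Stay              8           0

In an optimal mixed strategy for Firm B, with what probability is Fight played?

7/9

Row minima: Enter → 6, Stay → 0; maximin = 6.
Column maxima: Fight → 8, Accommodate → 7; minimax = 7.
6 ≠ 7, so there is no saddle point; optimal play is mixed.
Let Firm A play Enter with probability p. Expected payoff against Fight: 6p + 8(1−p) = −2p + 8; against Accommodate: 7p + 0(1−p) = 7p.
Setting these equal: −2p + 8 = 7p ⇒ −9p = -8 ⇒ p = 8/9, and the value is (-2)·(8/9) + 8 = 56/9.
For Firm B: with q = P(Fight), equating Enter's and Stay's payoffs gives −q + 7 = 8q ⇒ q = 7/9.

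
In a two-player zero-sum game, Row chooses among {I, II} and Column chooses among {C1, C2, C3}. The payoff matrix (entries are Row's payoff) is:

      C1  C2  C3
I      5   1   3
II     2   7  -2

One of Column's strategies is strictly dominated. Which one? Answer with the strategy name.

C1

C3 holds Row's payoff strictly below C1 in every row: 3 < 5, -2 < 2.
So C1 is strictly dominated for Column.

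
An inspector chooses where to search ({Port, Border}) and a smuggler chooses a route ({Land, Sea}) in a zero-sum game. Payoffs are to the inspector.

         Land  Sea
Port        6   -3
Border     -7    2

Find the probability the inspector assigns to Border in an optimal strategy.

1/2

Row minima: Port → -3, Border → -7; maximin = -3.
Column maxima: Land → 6, Sea → 2; minimax = 2.
-3 ≠ 2, so there is no saddle point; optimal play is mixed.
Let the inspector play Port with probability p. Expected payoff against Land: 6p + (-7)(1−p) = 13p − 7; against Sea: (-3)p + 2(1−p) = −5p + 2.
Setting these equal: 13p − 7 = −5p + 2 ⇒ 18p = 9 ⇒ p = 1/2, and the value is (13)·(1/2) − 7 = -1/2.
For the smuggler: with q = P(Land), equating Port's and Border's payoffs gives 9q − 3 = −9q + 2 ⇒ q = 5/18.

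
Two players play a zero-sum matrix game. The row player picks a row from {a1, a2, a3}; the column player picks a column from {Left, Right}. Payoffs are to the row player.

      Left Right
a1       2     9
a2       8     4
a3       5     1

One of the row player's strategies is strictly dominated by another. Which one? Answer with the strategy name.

a3

a2 gives a strictly higher payoff than a3 against every column: 8 > 5, 4 > 1.
So a3 is strictly dominated and the row player never plays it.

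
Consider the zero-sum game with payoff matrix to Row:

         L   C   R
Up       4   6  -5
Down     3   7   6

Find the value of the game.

Row minima: Up → -5, Down → 3; maximin = 3.
Column maxima: L → 4, C → 7, R → 6; minimax = 4.
3 ≠ 4, so there is no saddle point; optimal play is mixed.
C is strictly dominated by L (it gives Row strictly more in every row), so Column never plays it.
On the remaining 2×2 (Up, Down vs L, R):
Let Row play Up with probability p. Expected payoff against L: 4p + 3(1−p) = p + 3; against R: (-5)p + 6(1−p) = −11p + 6.
Setting these equal: p + 3 = −11p + 6 ⇒ 12p = 3 ⇒ p = 1/4, and the value is (1)·(1/4) + 3 = 13/4.
For Column: with q = P(L), equating Up's and Down's payoffs gives 9q − 5 = −3q + 6 ⇒ q = 11/12.

13/4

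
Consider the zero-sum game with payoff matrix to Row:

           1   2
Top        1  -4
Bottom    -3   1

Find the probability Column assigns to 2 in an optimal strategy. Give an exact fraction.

4/9

Row minima: Top → -4, Bottom → -3; maximin = -3.
Column maxima: 1 → 1, 2 → 1; minimax = 1.
-3 ≠ 1, so there is no saddle point; optimal play is mixed.
Let Row play Top with probability p. Expected payoff against 1: 1p + (-3)(1−p) = 4p − 3; against 2: (-4)p + 1(1−p) = −5p + 1.
Setting these equal: 4p − 3 = −5p + 1 ⇒ 9p = 4 ⇒ p = 4/9, and the value is (4)·(4/9) − 3 = -11/9.
For Column: with q = P(1), equating Top's and Bottom's payoffs gives 5q − 4 = −4q + 1 ⇒ q = 5/9.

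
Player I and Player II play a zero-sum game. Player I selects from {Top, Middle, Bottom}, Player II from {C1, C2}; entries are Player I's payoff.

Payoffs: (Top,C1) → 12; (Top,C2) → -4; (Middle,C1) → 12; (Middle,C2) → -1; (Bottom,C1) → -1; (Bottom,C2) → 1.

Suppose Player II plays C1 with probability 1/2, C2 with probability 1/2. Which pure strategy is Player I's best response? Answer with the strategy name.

Expected payoff of Top: (1/2)·12 + (1/2)·(-4) = 4.
Expected payoff of Middle: (1/2)·12 + (1/2)·(-1) = 11/2.
Expected payoff of Bottom: (1/2)·(-1) + (1/2)·1 = 0.
The largest is 11/2, so Player I's best response is Middle.

Middle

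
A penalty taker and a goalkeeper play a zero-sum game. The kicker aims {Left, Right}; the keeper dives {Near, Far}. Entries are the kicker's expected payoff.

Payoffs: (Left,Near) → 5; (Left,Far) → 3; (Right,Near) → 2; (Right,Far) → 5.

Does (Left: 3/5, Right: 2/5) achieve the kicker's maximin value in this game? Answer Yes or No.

Against Near this mix gives (3/5)·5 + (2/5)·2 = 19/5.
Against Far this mix gives (3/5)·3 + (2/5)·5 = 19/5.
All of the keeper's active replies (Near, Far) yield 19/5, and no column does worse for the kicker. The mix makes the keeper indifferent and guarantees 19/5, so it is optimal.

Yes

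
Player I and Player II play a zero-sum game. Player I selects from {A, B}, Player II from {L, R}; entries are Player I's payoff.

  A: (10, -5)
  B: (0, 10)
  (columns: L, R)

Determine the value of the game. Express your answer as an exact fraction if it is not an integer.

4

Row minima: A → -5, B → 0; maximin = 0.
Column maxima: L → 10, R → 10; minimax = 10.
0 ≠ 10, so there is no saddle point; optimal play is mixed.
Let Player I play A with probability p. Expected payoff against L: 10p + 0(1−p) = 10p; against R: (-5)p + 10(1−p) = −15p + 10.
Setting these equal: 10p = −15p + 10 ⇒ 25p = 10 ⇒ p = 2/5, and the value is (10)·(2/5) = 4.
For Player II: with q = P(L), equating A's and B's payoffs gives 15q − 5 = −10q + 10 ⇒ q = 3/5.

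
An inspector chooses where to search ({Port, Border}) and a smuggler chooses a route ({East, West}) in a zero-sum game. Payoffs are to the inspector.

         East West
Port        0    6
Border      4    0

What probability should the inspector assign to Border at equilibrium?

3/5

Row minima: Port → 0, Border → 0; maximin = 0.
Column maxima: East → 4, West → 6; minimax = 4.
0 ≠ 4, so there is no saddle point; optimal play is mixed.
Let the inspector play Port with probability p. Expected payoff against East: 0p + 4(1−p) = −4p + 4; against West: 6p + 0(1−p) = 6p.
Setting these equal: −4p + 4 = 6p ⇒ −10p = -4 ⇒ p = 2/5, and the value is (-4)·(2/5) + 4 = 12/5.
For the smuggler: with q = P(East), equating Port's and Border's payoffs gives −6q + 6 = 4q ⇒ q = 3/5.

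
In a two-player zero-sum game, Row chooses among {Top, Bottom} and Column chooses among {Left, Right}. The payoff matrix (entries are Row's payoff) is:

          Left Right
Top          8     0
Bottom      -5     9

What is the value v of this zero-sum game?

Row minima: Top → 0, Bottom → -5; maximin = 0.
Column maxima: Left → 8, Right → 9; minimax = 8.
0 ≠ 8, so there is no saddle point; optimal play is mixed.
Let Row play Top with probability p. Expected payoff against Left: 8p + (-5)(1−p) = 13p − 5; against Right: 0p + 9(1−p) = −9p + 9.
Setting these equal: 13p − 5 = −9p + 9 ⇒ 22p = 14 ⇒ p = 7/11, and the value is (13)·(7/11) − 5 = 36/11.
For Column: with q = P(Left), equating Top's and Bottom's payoffs gives 8q = −14q + 9 ⇒ q = 9/22.

36/11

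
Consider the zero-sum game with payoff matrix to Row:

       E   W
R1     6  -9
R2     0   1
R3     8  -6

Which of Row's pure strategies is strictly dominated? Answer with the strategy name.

R3 gives a strictly higher payoff than R1 against every column: 8 > 6, -6 > -9.
So R1 is strictly dominated and Row never plays it.

R1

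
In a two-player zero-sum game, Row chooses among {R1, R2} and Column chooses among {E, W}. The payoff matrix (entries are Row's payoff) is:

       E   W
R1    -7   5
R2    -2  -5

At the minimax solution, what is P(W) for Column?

1/3

Row minima: R1 → -7, R2 → -5; maximin = -5.
Column maxima: E → -2, W → 5; minimax = -2.
-5 ≠ -2, so there is no saddle point; optimal play is mixed.
Let Row play R1 with probability p. Expected payoff against E: (-7)p + (-2)(1−p) = −5p − 2; against W: 5p + (-5)(1−p) = 10p − 5.
Setting these equal: −5p − 2 = 10p − 5 ⇒ −15p = -3 ⇒ p = 1/5, and the value is (-5)·(1/5) − 2 = -3.
For Column: with q = P(E), equating R1's and R2's payoffs gives −12q + 5 = 3q − 5 ⇒ q = 2/3.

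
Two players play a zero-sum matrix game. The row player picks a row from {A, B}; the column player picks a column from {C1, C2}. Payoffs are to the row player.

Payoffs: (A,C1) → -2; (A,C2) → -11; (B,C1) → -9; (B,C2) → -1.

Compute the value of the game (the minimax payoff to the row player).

-97/17

Row minima: A → -11, B → -9; maximin = -9.
Column maxima: C1 → -2, C2 → -1; minimax = -2.
-9 ≠ -2, so there is no saddle point; optimal play is mixed.
Let the row player play A with probability p. Expected payoff against C1: (-2)p + (-9)(1−p) = 7p − 9; against C2: (-11)p + (-1)(1−p) = −10p − 1.
Setting these equal: 7p − 9 = −10p − 1 ⇒ 17p = 8 ⇒ p = 8/17, and the value is (7)·(8/17) − 9 = -97/17.
For the column player: with q = P(C1), equating A's and B's payoffs gives 9q − 11 = −8q − 1 ⇒ q = 10/17.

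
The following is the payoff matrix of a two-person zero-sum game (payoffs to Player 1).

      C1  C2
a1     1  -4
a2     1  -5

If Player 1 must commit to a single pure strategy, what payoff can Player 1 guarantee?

-4

Row minima: a1 → -4, a2 → -5.
The best of these is -4.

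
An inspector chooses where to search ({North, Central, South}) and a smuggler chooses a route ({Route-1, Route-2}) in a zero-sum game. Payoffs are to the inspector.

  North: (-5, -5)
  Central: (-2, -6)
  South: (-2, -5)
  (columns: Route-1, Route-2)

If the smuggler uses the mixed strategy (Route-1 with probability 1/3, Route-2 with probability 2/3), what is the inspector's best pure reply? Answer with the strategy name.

South

Expected payoff of North: (1/3)·(-5) + (2/3)·(-5) = -5.
Expected payoff of Central: (1/3)·(-2) + (2/3)·(-6) = -14/3.
Expected payoff of South: (1/3)·(-2) + (2/3)·(-5) = -4.
The largest is -4, so the inspector's best response is South.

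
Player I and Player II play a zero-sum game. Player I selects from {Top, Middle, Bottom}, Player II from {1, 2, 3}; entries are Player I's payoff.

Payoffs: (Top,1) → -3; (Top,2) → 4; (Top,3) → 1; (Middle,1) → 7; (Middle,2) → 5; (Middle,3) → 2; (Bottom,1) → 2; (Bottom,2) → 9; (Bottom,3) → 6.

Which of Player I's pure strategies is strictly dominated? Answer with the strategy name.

Middle gives a strictly higher payoff than Top against every column: 7 > -3, 5 > 4, 2 > 1.
So Top is strictly dominated and Player I never plays it.

Top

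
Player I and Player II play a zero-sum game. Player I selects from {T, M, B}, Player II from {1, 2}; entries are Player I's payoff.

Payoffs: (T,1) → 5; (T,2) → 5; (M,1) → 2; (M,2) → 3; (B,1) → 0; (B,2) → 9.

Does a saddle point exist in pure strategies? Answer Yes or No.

Yes

Row minima: T → 5, M → 2, B → 0; maximin = 5.
Column maxima: 1 → 5, 2 → 9; minimax = 5.
maximin = minimax = 5, so a saddle point exists.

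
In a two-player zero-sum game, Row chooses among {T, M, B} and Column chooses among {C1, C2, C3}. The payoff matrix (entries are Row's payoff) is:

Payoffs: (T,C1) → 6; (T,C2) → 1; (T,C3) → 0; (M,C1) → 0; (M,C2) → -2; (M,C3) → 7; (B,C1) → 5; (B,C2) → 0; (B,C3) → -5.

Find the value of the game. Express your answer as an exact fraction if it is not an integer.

7/10

Row minima: T → 0, M → -2, B → -5; maximin = 0.
Column maxima: C1 → 6, C2 → 1, C3 → 7; minimax = 1.
0 ≠ 1, so there is no saddle point; optimal play is mixed.
B is strictly dominated by T, so Row never plays it.
C1 is strictly dominated by C2 (it gives Row strictly more in every row), so Column never plays it.
On the remaining 2×2 (T, M vs C2, C3):
Let Row play T with probability p. Expected payoff against C2: 1p + (-2)(1−p) = 3p − 2; against C3: 0p + 7(1−p) = −7p + 7.
Setting these equal: 3p − 2 = −7p + 7 ⇒ 10p = 9 ⇒ p = 9/10, and the value is (3)·(9/10) − 2 = 7/10.
For Column: with q = P(C2), equating T's and M's payoffs gives q = −9q + 7 ⇒ q = 7/10.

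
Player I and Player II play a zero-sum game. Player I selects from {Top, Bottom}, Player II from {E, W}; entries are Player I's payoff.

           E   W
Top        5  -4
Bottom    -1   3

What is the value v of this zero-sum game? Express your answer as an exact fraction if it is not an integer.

11/13

Row minima: Top → -4, Bottom → -1; maximin = -1.
Column maxima: E → 5, W → 3; minimax = 3.
-1 ≠ 3, so there is no saddle point; optimal play is mixed.
Let Player I play Top with probability p. Expected payoff against E: 5p + (-1)(1−p) = 6p − 1; against W: (-4)p + 3(1−p) = −7p + 3.
Setting these equal: 6p − 1 = −7p + 3 ⇒ 13p = 4 ⇒ p = 4/13, and the value is (6)·(4/13) − 1 = 11/13.
For Player II: with q = P(E), equating Top's and Bottom's payoffs gives 9q − 4 = −4q + 3 ⇒ q = 7/13.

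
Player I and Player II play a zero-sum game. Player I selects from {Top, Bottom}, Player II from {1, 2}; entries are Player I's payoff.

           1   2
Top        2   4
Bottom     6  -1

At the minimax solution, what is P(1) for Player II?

Row minima: Top → 2, Bottom → -1; maximin = 2.
Column maxima: 1 → 6, 2 → 4; minimax = 4.
2 ≠ 4, so there is no saddle point; optimal play is mixed.
Let Player I play Top with probability p. Expected payoff against 1: 2p + 6(1−p) = −4p + 6; against 2: 4p + (-1)(1−p) = 5p − 1.
Setting these equal: −4p + 6 = 5p − 1 ⇒ −9p = -7 ⇒ p = 7/9, and the value is (-4)·(7/9) + 6 = 26/9.
For Player II: with q = P(1), equating Top's and Bottom's payoffs gives −2q + 4 = 7q − 1 ⇒ q = 5/9.

5/9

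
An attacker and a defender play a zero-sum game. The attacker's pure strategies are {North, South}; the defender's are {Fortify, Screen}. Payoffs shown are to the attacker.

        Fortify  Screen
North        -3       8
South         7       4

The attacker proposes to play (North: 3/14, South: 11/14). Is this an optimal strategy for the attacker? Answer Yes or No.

Against Fortify this mix gives (3/14)·(-3) + (11/14)·7 = 34/7.
Against Screen this mix gives (3/14)·8 + (11/14)·4 = 34/7.
All of the defender's active replies (Fortify, Screen) yield 34/7, and no column does worse for the attacker. The mix makes the defender indifferent and guarantees 34/7, so it is optimal.

Yes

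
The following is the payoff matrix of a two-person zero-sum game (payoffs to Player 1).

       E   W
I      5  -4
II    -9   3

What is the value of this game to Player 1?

-1

Row minima: I → -4, II → -9; maximin = -4.
Column maxima: E → 5, W → 3; minimax = 3.
-4 ≠ 3, so there is no saddle point; optimal play is mixed.
Let Player 1 play I with probability p. Expected payoff against E: 5p + (-9)(1−p) = 14p − 9; against W: (-4)p + 3(1−p) = −7p + 3.
Setting these equal: 14p − 9 = −7p + 3 ⇒ 21p = 12 ⇒ p = 4/7, and the value is (14)·(4/7) − 9 = -1.
For Player 2: with q = P(E), equating I's and II's payoffs gives 9q − 4 = −12q + 3 ⇒ q = 1/3.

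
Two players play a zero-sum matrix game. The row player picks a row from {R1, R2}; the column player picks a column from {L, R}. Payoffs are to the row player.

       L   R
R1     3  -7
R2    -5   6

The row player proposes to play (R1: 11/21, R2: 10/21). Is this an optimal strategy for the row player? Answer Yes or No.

Against L this mix gives (11/21)·3 + (10/21)·(-5) = -17/21.
Against R this mix gives (11/21)·(-7) + (10/21)·6 = -17/21.
All of the column player's active replies (L, R) yield -17/21, and no column does worse for the row player. The mix makes the column player indifferent and guarantees -17/21, so it is optimal.

Yes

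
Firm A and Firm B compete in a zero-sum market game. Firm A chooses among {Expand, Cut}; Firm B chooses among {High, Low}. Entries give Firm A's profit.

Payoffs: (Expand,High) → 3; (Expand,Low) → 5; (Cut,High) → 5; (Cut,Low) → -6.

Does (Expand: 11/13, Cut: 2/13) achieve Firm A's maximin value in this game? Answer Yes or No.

Against High this mix gives (11/13)·3 + (2/13)·5 = 43/13.
Against Low this mix gives (11/13)·5 + (2/13)·(-6) = 43/13.
All of Firm B's active replies (High, Low) yield 43/13, and no column does worse for Firm A. The mix makes Firm B indifferent and guarantees 43/13, so it is optimal.

Yes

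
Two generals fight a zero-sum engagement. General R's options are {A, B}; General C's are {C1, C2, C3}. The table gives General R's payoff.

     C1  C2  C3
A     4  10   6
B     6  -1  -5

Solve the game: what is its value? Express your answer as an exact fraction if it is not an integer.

56/13

Row minima: A → 4, B → -5; maximin = 4.
Column maxima: C1 → 6, C2 → 10, C3 → 6; minimax = 6.
4 ≠ 6, so there is no saddle point; optimal play is mixed.
C2 is strictly dominated by C3 (it gives General R strictly more in every row), so General C never plays it.
On the remaining 2×2 (A, B vs C1, C3):
Let General R play A with probability p. Expected payoff against C1: 4p + 6(1−p) = −2p + 6; against C3: 6p + (-5)(1−p) = 11p − 5.
Setting these equal: −2p + 6 = 11p − 5 ⇒ −13p = -11 ⇒ p = 11/13, and the value is (-2)·(11/13) + 6 = 56/13.
For General C: with q = P(C1), equating A's and B's payoffs gives −2q + 6 = 11q − 5 ⇒ q = 11/13.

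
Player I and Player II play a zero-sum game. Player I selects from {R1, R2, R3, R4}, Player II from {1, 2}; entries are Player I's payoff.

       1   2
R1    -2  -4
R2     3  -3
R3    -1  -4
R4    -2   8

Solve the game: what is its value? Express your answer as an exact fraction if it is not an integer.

9/8

Row minima: R1 → -4, R2 → -3, R3 → -4, R4 → -2; maximin = -2.
Column maxima: 1 → 3, 2 → 8; minimax = 3.
-2 ≠ 3, so there is no saddle point; optimal play is mixed.
R1 is strictly dominated by R2, so Player I never plays it.
R3 is strictly dominated by R2, so Player I never plays it.
On the remaining 2×2 (R2, R4 vs 1, 2):
Let Player I play R2 with probability p. Expected payoff against 1: 3p + (-2)(1−p) = 5p − 2; against 2: (-3)p + 8(1−p) = −11p + 8.
Setting these equal: 5p − 2 = −11p + 8 ⇒ 16p = 10 ⇒ p = 5/8, and the value is (5)·(5/8) − 2 = 9/8.
For Player II: with q = P(1), equating R2's and R4's payoffs gives 6q − 3 = −10q + 8 ⇒ q = 11/16.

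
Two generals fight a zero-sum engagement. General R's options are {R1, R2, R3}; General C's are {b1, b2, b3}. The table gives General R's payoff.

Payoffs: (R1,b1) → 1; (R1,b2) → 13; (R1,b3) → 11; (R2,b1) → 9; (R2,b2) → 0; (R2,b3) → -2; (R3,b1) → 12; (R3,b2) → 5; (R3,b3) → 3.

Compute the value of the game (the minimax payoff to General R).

129/19

Row minima: R1 → 1, R2 → -2, R3 → 3; maximin = 3.
Column maxima: b1 → 12, b2 → 13, b3 → 11; minimax = 11.
3 ≠ 11, so there is no saddle point; optimal play is mixed.
R2 is strictly dominated by R3, so General R never plays it.
b2 is strictly dominated by b3 (it gives General R strictly more in every row), so General C never plays it.
On the remaining 2×2 (R1, R3 vs b1, b3):
Let General R play R1 with probability p. Expected payoff against b1: 1p + 12(1−p) = −11p + 12; against b3: 11p + 3(1−p) = 8p + 3.
Setting these equal: −11p + 12 = 8p + 3 ⇒ −19p = -9 ⇒ p = 9/19, and the value is (-11)·(9/19) + 12 = 129/19.
For General C: with q = P(b1), equating R1's and R3's payoffs gives −10q + 11 = 9q + 3 ⇒ q = 8/19.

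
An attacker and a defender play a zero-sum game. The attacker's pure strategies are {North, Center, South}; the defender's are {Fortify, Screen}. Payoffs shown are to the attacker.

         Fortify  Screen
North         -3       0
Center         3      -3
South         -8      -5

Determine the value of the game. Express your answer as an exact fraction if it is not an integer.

Row minima: North → -3, Center → -3, South → -8; maximin = -3.
Column maxima: Fortify → 3, Screen → 0; minimax = 0.
-3 ≠ 0, so there is no saddle point; optimal play is mixed.
South is strictly dominated by North, so the attacker never plays it.
On the remaining 2×2 (North, Center vs Fortify, Screen):
Let the attacker play North with probability p. Expected payoff against Fortify: (-3)p + 3(1−p) = −6p + 3; against Screen: 0p + (-3)(1−p) = 3p − 3.
Setting these equal: −6p + 3 = 3p − 3 ⇒ −9p = -6 ⇒ p = 2/3, and the value is (-6)·(2/3) + 3 = -1.
For the defender: with q = P(Fortify), equating North's and Center's payoffs gives −3q = 6q − 3 ⇒ q = 1/3.

-1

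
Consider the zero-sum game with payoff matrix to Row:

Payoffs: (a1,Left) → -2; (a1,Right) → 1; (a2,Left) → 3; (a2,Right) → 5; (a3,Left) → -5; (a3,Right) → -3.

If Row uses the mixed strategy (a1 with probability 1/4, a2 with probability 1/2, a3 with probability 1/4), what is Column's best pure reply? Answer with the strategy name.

If Column plays Left, Row's expected payoff is (1/4)·(-2) + (1/2)·3 + (1/4)·(-5) = -1/4.
If Column plays Right, Row's expected payoff is (1/4)·1 + (1/2)·5 + (1/4)·(-3) = 2.
Column minimizes Row's payoff; the smallest is -1/4, so the best response is Left.

Left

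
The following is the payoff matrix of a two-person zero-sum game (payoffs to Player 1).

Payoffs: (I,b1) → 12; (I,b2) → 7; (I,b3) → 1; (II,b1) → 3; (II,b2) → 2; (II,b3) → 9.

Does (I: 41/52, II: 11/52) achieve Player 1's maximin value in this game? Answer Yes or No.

No

Against b1 this mix gives (41/52)·12 + (11/52)·3 = 525/52.
Against b2 this mix gives (41/52)·7 + (11/52)·2 = 309/52.
Against b3 this mix gives (41/52)·1 + (11/52)·9 = 35/13.
Player 2 will play b3, holding Player 1 to 35/13. Shifting weight toward the row that does better against b3 would raise this floor (the equalizing mix achieves 61/13 against both b3 and b2), so the proposed strategy is not optimal.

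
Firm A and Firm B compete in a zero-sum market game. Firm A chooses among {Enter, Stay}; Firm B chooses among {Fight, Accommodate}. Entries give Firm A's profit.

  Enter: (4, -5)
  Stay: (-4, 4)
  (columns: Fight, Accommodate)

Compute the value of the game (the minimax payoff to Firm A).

Row minima: Enter → -5, Stay → -4; maximin = -4.
Column maxima: Fight → 4, Accommodate → 4; minimax = 4.
-4 ≠ 4, so there is no saddle point; optimal play is mixed.
Let Firm A play Enter with probability p. Expected payoff against Fight: 4p + (-4)(1−p) = 8p − 4; against Accommodate: (-5)p + 4(1−p) = −9p + 4.
Setting these equal: 8p − 4 = −9p + 4 ⇒ 17p = 8 ⇒ p = 8/17, and the value is (8)·(8/17) − 4 = -4/17.
For Firm B: with q = P(Fight), equating Enter's and Stay's payoffs gives 9q − 5 = −8q + 4 ⇒ q = 9/17.

-4/17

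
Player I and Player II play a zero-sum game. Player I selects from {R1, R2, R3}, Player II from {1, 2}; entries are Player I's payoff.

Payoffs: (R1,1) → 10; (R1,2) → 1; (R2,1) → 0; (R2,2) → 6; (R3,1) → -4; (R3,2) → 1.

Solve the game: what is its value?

Row minima: R1 → 1, R2 → 0, R3 → -4; maximin = 1.
Column maxima: 1 → 10, 2 → 6; minimax = 6.
1 ≠ 6, so there is no saddle point; optimal play is mixed.
R3 is strictly dominated by R2, so Player I never plays it.
On the remaining 2×2 (R1, R2 vs 1, 2):
Let Player I play R1 with probability p. Expected payoff against 1: 10p + 0(1−p) = 10p; against 2: 1p + 6(1−p) = −5p + 6.
Setting these equal: 10p = −5p + 6 ⇒ 15p = 6 ⇒ p = 2/5, and the value is (10)·(2/5) = 4.
For Player II: with q = P(1), equating R1's and R2's payoffs gives 9q + 1 = −6q + 6 ⇒ q = 1/3.

4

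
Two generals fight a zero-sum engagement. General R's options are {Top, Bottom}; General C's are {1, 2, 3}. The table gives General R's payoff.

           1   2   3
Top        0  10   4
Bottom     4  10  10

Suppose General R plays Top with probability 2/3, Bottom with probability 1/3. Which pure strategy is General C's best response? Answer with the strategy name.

If General C plays 1, General R's expected payoff is (2/3)·0 + (1/3)·4 = 4/3.
If General C plays 2, General R's expected payoff is (2/3)·10 + (1/3)·10 = 10.
If General C plays 3, General R's expected payoff is (2/3)·4 + (1/3)·10 = 6.
General C minimizes General R's payoff; the smallest is 4/3, so the best response is 1.

1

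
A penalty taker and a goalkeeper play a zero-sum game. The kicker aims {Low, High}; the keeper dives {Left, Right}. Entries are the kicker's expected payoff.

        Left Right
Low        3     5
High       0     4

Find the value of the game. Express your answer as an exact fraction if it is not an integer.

Row minima: Low → 3, High → 0; maximin = 3.
Column maxima: Left → 3, Right → 5; minimax = 3.
Since maximin = minimax = 3, there is a saddle point and the value is 3.

3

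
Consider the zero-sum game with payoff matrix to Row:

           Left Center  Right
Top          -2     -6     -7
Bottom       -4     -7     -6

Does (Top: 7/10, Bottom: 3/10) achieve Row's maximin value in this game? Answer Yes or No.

No

Against Left this mix gives (7/10)·(-2) + (3/10)·(-4) = -13/5.
Against Center this mix gives (7/10)·(-6) + (3/10)·(-7) = -63/10.
Against Right this mix gives (7/10)·(-7) + (3/10)·(-6) = -67/10.
Column will play Right, holding Row to -67/10. Shifting weight toward the row that does better against Right would raise this floor (the equalizing mix achieves -13/2 against both Right and Center), so the proposed strategy is not optimal.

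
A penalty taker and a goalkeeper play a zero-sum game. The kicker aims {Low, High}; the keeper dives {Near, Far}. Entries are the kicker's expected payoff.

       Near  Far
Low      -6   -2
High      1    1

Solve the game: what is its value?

Row minima: Low → -6, High → 1; maximin = 1.
Column maxima: Near → 1, Far → 1; minimax = 1.
Since maximin = minimax = 1, there is a saddle point and the value is 1.

1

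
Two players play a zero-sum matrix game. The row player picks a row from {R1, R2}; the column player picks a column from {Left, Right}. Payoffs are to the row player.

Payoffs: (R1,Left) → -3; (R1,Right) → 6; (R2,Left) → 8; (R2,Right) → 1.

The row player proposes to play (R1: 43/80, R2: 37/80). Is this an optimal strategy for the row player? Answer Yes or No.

Against Left this mix gives (43/80)·(-3) + (37/80)·8 = 167/80.
Against Right this mix gives (43/80)·6 + (37/80)·1 = 59/16.
The column player will play Left, holding the row player to 167/80. Shifting weight toward the row that does better against Left would raise this floor (the equalizing mix achieves 51/16 against both Left and Right), so the proposed strategy is not optimal.

No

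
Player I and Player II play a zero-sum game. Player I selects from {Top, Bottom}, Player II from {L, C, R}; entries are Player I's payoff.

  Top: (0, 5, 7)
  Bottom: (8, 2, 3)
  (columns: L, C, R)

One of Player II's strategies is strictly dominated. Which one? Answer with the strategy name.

C holds Player I's payoff strictly below R in every row: 5 < 7, 2 < 3.
So R is strictly dominated for Player II.

R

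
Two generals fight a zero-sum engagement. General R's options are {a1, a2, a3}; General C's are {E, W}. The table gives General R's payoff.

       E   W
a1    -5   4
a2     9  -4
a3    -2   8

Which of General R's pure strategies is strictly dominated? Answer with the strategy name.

a3 gives a strictly higher payoff than a1 against every column: -2 > -5, 8 > 4.
So a1 is strictly dominated and General R never plays it.

a1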